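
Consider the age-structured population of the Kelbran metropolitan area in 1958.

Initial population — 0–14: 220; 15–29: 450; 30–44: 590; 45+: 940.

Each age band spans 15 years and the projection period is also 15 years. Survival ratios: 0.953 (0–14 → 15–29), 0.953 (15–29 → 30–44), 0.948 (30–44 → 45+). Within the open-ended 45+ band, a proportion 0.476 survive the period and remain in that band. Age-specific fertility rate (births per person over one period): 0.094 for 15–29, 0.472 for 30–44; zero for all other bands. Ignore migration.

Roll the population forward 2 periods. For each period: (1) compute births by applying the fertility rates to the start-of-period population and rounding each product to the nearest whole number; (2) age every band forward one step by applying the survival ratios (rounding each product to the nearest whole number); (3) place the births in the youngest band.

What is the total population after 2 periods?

1613

Period 1:
Births: 450 × 0.094 = 42 ; 590 × 0.472 = 278 — total 320
15–29: 220 × 0.953 = 210
30–44: 450 × 0.953 = 429
45+: 590 × 0.948 + 940 × 0.476 = 559 + 447 = 1006
Population now: 0–14=320, 15–29=210, 30–44=429, 45+=1006
Period 2:
Births: 210 × 0.094 = 20 ; 429 × 0.472 = 202 — total 222
15–29: 320 × 0.953 = 305
30–44: 210 × 0.953 = 200
45+: 429 × 0.948 + 1006 × 0.476 = 407 + 479 = 886
Population now: 0–14=222, 15–29=305, 30–44=200, 45+=886
Total after period 2: 222 + 305 + 200 + 886 = 1613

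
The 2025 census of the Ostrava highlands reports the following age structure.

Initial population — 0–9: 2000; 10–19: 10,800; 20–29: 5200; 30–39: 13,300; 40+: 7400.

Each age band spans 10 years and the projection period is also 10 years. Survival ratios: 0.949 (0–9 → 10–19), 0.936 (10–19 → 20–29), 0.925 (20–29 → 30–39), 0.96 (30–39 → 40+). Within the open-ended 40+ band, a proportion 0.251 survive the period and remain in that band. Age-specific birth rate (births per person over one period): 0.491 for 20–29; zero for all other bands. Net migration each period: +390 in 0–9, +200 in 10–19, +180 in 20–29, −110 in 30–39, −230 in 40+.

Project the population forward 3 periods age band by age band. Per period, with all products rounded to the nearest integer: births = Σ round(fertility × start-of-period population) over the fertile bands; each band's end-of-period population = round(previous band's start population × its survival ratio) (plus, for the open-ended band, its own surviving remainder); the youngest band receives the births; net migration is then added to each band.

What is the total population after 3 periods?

22444

Period 1:
Births: 5200 × 0.491 = 2553
10–19: 2000 × 0.949 = 1898
20–29: 10800 × 0.936 = 10109
30–39: 5200 × 0.925 = 4810
40+: 13300 × 0.96 + 7400 × 0.251 = 12768 + 1857 = 14625
Net migration: 0–9 + 390 → 2943; 10–19 + 200 → 2098; 20–29 + 180 → 10289; 30–39 − 110 → 4700; 40+ − 230 → 14395
Giving 2943 / 2098 / 10289 / 4700 / 14395.
Period 2:
Births: 10289 × 0.491 = 5052
10–19: 2943 × 0.949 = 2793
20–29: 2098 × 0.936 = 1964
30–39: 10289 × 0.925 = 9517
40+: 4700 × 0.96 + 14395 × 0.251 = 4512 + 3613 = 8125
Net migration: 0–9 + 390 → 5442; 10–19 + 200 → 2993; 20–29 + 180 → 2144; 30–39 − 110 → 9407; 40+ − 230 → 7895
Giving 5442 / 2993 / 2144 / 9407 / 7895.
Period 3:
Births: 2144 × 0.491 = 1053
10–19: 5442 × 0.949 = 5164
20–29: 2993 × 0.936 = 2801
30–39: 2144 × 0.925 = 1983
40+: 9407 × 0.96 + 7895 × 0.251 = 9031 + 1982 = 11013
Net migration: 0–9 + 390 → 1443; 10–19 + 200 → 5364; 20–29 + 180 → 2981; 30–39 − 110 → 1873; 40+ − 230 → 10783
Giving 1443 / 5364 / 2981 / 1873 / 10783.
Total after period 3: 1443 + 5364 + 2981 + 1873 + 10783 = 22444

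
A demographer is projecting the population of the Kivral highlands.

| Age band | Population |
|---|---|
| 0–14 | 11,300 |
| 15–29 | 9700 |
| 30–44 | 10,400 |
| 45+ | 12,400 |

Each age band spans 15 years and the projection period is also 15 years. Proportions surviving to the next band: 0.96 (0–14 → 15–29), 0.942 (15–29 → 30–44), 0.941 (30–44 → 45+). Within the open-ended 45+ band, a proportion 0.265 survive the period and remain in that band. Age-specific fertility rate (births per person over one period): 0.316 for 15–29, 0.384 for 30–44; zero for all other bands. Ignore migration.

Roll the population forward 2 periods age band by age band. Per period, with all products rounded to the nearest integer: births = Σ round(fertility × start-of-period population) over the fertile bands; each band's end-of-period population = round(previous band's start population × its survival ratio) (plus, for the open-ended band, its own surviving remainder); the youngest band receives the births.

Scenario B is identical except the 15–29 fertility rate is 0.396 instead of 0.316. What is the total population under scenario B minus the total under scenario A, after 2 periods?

1613

(Groups numbered youngest = 1 to oldest = 4.)
After projecting period 1:
Births: 9700 × 0.316 = 3065 ; 10400 × 0.384 = 3994 → 7059
Group 2: 11300 × 0.96 = 10848
Group 3: 9700 × 0.942 = 9137
Group 4: 10400 × 0.941 + 12400 × 0.265 = 9786 + 3286 = 13072
→ [7059, 10848, 9137, 13072]
After projecting period 2:
Births: 10848 × 0.316 = 3428 ; 9137 × 0.384 = 3509 → 6937
Group 2: 7059 × 0.96 = 6777
Group 3: 10848 × 0.942 = 10219
Group 4: 9137 × 0.941 + 13072 × 0.265 = 8598 + 3464 = 12062
→ [6937, 6777, 10219, 12062]
Scenario A total after 2 periods: 35995
Scenario B projection —
After projecting period 1:
Births: 9700 × 0.396 = 3841 ; 10400 × 0.384 = 3994 → 7835
Group 2: 11300 × 0.96 = 10848
Group 3: 9700 × 0.942 = 9137
Group 4: 10400 × 0.941 + 12400 × 0.265 = 9786 + 3286 = 13072
→ [7835, 10848, 9137, 13072]
After projecting period 2:
Births: 10848 × 0.396 = 4296 ; 9137 × 0.384 = 3509 → 7805
Group 2: 7835 × 0.96 = 7522
Group 3: 10848 × 0.942 = 10219
Group 4: 9137 × 0.941 + 13072 × 0.265 = 8598 + 3464 = 12062
→ [7805, 7522, 10219, 12062]
Scenario B total after 2 periods: 37608
Difference B − A = 37608 − 35995 = 1613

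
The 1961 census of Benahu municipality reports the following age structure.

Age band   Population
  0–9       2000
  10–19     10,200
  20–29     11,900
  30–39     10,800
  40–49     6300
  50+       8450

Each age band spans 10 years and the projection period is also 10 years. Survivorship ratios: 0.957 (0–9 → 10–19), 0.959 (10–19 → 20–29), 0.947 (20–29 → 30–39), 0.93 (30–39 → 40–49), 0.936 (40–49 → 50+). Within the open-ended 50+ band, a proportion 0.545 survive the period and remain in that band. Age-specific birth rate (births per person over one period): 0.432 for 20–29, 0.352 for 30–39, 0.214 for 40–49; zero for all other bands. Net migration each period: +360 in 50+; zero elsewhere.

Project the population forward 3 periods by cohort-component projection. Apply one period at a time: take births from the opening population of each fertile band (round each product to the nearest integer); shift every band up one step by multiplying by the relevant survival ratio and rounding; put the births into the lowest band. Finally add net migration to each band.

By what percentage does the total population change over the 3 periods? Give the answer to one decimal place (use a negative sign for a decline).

(Groups numbered youngest = 1 to oldest = 6.)
[period 1]
Births: 11900 × 0.432 = 5141 ; 10800 × 0.352 = 3802 ; 6300 × 0.214 = 1348 ⇒ total 10291
Group 2: 2000 × 0.957 = 1914
Group 3: 10200 × 0.959 = 9782
Group 4: 11900 × 0.947 = 11269
Group 5: 10800 × 0.93 = 10044
Group 6: 6300 × 0.936 + 8450 × 0.545 = 5897 + 4605 = 10502
Net migration: Group 6 + 360 → 10862
→ [10291, 1914, 9782, 11269, 10044, 10862]
[period 2]
Births: 9782 × 0.432 = 4226 ; 11269 × 0.352 = 3967 ; 10044 × 0.214 = 2149 ⇒ total 10342
Group 2: 10291 × 0.957 = 9848
Group 3: 1914 × 0.959 = 1836
Group 4: 9782 × 0.947 = 9264
Group 5: 11269 × 0.93 = 10480
Group 6: 10044 × 0.936 + 10862 × 0.545 = 9401 + 5920 = 15321
Net migration: Group 6 + 360 → 15681
→ [10342, 9848, 1836, 9264, 10480, 15681]
[period 3]
Births: 1836 × 0.432 = 793 ; 9264 × 0.352 = 3261 ; 10480 × 0.214 = 2243 ⇒ total 6297
Group 2: 10342 × 0.957 = 9897
Group 3: 9848 × 0.959 = 9444
Group 4: 1836 × 0.947 = 1739
Group 5: 9264 × 0.93 = 8616
Group 6: 10480 × 0.936 + 15681 × 0.545 = 9809 + 8546 = 18355
Net migration: Group 6 + 360 → 18715
→ [6297, 9897, 9444, 1739, 8616, 18715]
Total: 49650 → 54708; change = 5058; percentage change = 10.2%

10.2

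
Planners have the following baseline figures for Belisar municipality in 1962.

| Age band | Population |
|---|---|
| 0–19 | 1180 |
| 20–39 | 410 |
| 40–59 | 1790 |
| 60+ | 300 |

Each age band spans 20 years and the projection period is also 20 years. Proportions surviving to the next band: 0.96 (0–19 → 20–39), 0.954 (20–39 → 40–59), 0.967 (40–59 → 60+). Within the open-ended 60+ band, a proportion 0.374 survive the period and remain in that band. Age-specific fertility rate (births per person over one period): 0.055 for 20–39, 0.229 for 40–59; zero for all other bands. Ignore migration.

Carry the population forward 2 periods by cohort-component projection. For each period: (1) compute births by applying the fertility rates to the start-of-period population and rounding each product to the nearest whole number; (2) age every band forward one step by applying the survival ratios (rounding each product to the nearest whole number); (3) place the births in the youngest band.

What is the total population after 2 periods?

Let group 1 be 0–19 through group 4 = 60+.
Period 1:
Births: 410 × 0.055 = 23  |  1790 × 0.229 = 410 — total 433
Group 2: 1180 × 0.96 = 1133
Group 3: 410 × 0.954 = 391
Group 4: 1790 × 0.967 + 300 × 0.374 = 1731 + 112 = 1843
Giving 433 / 1133 / 391 / 1843.
Period 2:
Births: 1133 × 0.055 = 62  |  391 × 0.229 = 90 — total 152
Group 2: 433 × 0.96 = 416
Group 3: 1133 × 0.954 = 1081
Group 4: 391 × 0.967 + 1843 × 0.374 = 378 + 689 = 1067
Giving 152 / 416 / 1081 / 1067.
Total after period 2: 152 + 416 + 1081 + 1067 = 2716

2716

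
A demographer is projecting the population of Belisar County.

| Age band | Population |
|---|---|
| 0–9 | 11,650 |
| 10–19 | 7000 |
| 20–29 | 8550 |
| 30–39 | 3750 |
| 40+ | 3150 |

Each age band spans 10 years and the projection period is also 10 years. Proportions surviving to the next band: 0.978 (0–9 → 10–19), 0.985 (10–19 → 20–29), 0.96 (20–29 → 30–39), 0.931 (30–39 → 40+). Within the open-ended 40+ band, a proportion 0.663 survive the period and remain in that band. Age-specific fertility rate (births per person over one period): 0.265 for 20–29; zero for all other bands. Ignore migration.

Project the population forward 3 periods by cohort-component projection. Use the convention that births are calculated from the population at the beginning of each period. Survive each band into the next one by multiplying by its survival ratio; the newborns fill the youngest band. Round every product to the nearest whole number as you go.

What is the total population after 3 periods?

31399

After projecting period 1:
Births: 8550 * 0.265 = 2266
10–19: 11650 * 0.978 = 11394
20–29: 7000 * 0.985 = 6895
30–39: 8550 * 0.96 = 8208
40+: 3750 * 0.931 + 3150 * 0.663 = 3491 + 2088 = 5579
Population now: 0–9=2266, 10–19=11394, 20–29=6895, 30–39=8208, 40+=5579
After projecting period 2:
Births: 6895 * 0.265 = 1827
10–19: 2266 * 0.978 = 2216
20–29: 11394 * 0.985 = 11223
30–39: 6895 * 0.96 = 6619
40+: 8208 * 0.931 + 5579 * 0.663 = 7642 + 3699 = 11341
Population now: 0–9=1827, 10–19=2216, 20–29=11223, 30–39=6619, 40+=11341
After projecting period 3:
Births: 11223 * 0.265 = 2974
10–19: 1827 * 0.978 = 1787
20–29: 2216 * 0.985 = 2183
30–39: 11223 * 0.96 = 10774
40+: 6619 * 0.931 + 11341 * 0.663 = 6162 + 7519 = 13681
Population now: 0–9=2974, 10–19=1787, 20–29=2183, 30–39=10774, 40+=13681
Total after period 3: 2974 + 1787 + 2183 + 10774 + 13681 = 31399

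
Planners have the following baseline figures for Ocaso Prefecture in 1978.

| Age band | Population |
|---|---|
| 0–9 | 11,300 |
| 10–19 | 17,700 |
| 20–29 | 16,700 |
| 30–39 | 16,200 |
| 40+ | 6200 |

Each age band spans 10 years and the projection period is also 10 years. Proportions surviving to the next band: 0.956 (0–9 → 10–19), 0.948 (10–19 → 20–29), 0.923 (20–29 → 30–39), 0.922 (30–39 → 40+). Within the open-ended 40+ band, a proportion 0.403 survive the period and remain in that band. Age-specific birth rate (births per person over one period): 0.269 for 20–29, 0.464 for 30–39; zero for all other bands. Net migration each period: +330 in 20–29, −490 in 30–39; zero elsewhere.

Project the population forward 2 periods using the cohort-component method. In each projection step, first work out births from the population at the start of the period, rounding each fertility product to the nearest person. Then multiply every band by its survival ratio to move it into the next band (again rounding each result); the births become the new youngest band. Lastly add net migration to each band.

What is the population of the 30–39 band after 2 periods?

Let group 1 be 0–9 through group 5 = 40+.
Period 1:
Births: 16700 × 0.269 = 4492  |  16200 × 0.464 = 7517 → total 12009
Group 2: 11300 × 0.956 = 10803
Group 3: 17700 × 0.948 = 16780
Group 4: 16700 × 0.923 = 15414
Group 5: 16200 × 0.922 + 6200 × 0.403 = 14936 + 2499 = 17435
Net migration: Group 3 + 330 → 17110; Group 4 − 490 → 14924
End of period: [12009, 10803, 17110, 14924, 17435]
Period 2:
Births: 17110 × 0.269 = 4603  |  14924 × 0.464 = 6925 → total 11528
Group 2: 12009 × 0.956 = 11481
Group 3: 10803 × 0.948 = 10241
Group 4: 17110 × 0.923 = 15793
Group 5: 14924 × 0.922 + 17435 × 0.403 = 13760 + 7026 = 20786
Net migration: Group 3 + 330 → 10571; Group 4 − 490 → 15303
End of period: [11528, 11481, 10571, 15303, 20786]

15303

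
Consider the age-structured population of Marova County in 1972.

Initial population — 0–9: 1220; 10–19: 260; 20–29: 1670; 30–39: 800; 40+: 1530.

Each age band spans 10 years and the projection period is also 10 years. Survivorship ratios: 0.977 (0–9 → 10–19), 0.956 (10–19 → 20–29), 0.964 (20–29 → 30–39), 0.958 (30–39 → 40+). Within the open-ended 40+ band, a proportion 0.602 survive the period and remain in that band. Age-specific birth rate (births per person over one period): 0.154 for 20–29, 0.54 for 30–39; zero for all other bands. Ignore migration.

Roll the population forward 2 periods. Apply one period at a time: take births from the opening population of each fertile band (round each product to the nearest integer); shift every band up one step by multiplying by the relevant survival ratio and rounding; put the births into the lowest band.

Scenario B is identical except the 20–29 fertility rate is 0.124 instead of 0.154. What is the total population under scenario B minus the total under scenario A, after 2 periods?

-56

Let band 1 be 0–9 through band 5 = 40+.
[period 1]
Births: 1670 * 0.154 = 257 ; 800 * 0.54 = 432 ⇒ total 689
Band 2: 1220 * 0.977 = 1192
Band 3: 260 * 0.956 = 249
Band 4: 1670 * 0.964 = 1610
Band 5: 800 * 0.958 + 1530 * 0.602 = 766 + 921 = 1687
Population now: 0–9=689, 10–19=1192, 20–29=249, 30–39=1610, 40+=1687
[period 2]
Births: 249 * 0.154 = 38 ; 1610 * 0.54 = 869 ⇒ total 907
Band 2: 689 * 0.977 = 673
Band 3: 1192 * 0.956 = 1140
Band 4: 249 * 0.964 = 240
Band 5: 1610 * 0.958 + 1687 * 0.602 = 1542 + 1016 = 2558
Population now: 0–9=907, 10–19=673, 20–29=1140, 30–39=240, 40+=2558
Scenario A total after 2 periods: 5518
Scenario B projection —
[period 1]
Births: 1670 * 0.124 = 207 ; 800 * 0.54 = 432 ⇒ total 639
Band 2: 1220 * 0.977 = 1192
Band 3: 260 * 0.956 = 249
Band 4: 1670 * 0.964 = 1610
Band 5: 800 * 0.958 + 1530 * 0.602 = 766 + 921 = 1687
Population now: 0–9=639, 10–19=1192, 20–29=249, 30–39=1610, 40+=1687
[period 2]
Births: 249 * 0.124 = 31 ; 1610 * 0.54 = 869 ⇒ total 900
Band 2: 639 * 0.977 = 624
Band 3: 1192 * 0.956 = 1140
Band 4: 249 * 0.964 = 240
Band 5: 1610 * 0.958 + 1687 * 0.602 = 1542 + 1016 = 2558
Population now: 0–9=900, 10–19=624, 20–29=1140, 30–39=240, 40+=2558
Scenario B total after 2 periods: 5462
Difference B − A = 5462 − 5518 = -56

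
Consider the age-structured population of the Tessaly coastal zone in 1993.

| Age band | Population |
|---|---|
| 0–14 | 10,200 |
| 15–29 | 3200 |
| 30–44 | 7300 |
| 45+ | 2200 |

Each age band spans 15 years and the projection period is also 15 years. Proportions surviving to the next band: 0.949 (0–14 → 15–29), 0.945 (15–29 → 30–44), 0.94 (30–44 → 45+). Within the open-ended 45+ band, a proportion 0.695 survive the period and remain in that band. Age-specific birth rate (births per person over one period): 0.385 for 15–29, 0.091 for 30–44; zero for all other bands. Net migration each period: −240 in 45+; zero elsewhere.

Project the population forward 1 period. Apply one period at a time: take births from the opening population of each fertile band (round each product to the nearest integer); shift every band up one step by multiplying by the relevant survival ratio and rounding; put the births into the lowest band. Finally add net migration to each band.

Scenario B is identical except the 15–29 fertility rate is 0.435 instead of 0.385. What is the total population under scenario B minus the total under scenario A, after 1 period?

160

Let band 1 be 0–14 through band 4 = 45+.
Period 1:
Births: 3200 × 0.385 = 1232  |  7300 × 0.091 = 664 → total 1896
Band 2: 10200 × 0.949 = 9680
Band 3: 3200 × 0.945 = 3024
Band 4: 7300 × 0.94 + 2200 × 0.695 = 6862 + 1529 = 8391
Net migration: Band 4 − 240 → 8151
Population now: 0–14=1896, 15–29=9680, 30–44=3024, 45+=8151
Scenario A total after 1 period: 22751
Scenario B projection —
Period 1:
Births: 3200 × 0.435 = 1392  |  7300 × 0.091 = 664 → total 2056
Band 2: 10200 × 0.949 = 9680
Band 3: 3200 × 0.945 = 3024
Band 4: 7300 × 0.94 + 2200 × 0.695 = 6862 + 1529 = 8391
Net migration: Band 4 − 240 → 8151
Population now: 0–14=2056, 15–29=9680, 30–44=3024, 45+=8151
Scenario B total after 1 period: 22911
Difference B − A = 22911 − 22751 = 160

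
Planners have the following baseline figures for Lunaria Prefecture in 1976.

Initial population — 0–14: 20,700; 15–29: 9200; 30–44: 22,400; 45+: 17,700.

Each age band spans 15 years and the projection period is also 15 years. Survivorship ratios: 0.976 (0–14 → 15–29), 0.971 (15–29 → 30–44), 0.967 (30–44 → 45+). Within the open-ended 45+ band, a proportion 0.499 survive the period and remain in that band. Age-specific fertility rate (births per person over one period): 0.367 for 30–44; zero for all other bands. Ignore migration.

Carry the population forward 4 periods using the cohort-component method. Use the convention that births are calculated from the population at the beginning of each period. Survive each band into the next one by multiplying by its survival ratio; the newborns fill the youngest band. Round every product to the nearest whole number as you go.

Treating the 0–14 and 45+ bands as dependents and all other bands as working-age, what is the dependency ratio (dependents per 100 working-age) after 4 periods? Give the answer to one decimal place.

Numbering the bands 1..4 from youngest to oldest:
Period 1.
Births: 22400 * 0.367 = 8221
Band 2: 20700 * 0.976 = 20203
Band 3: 9200 * 0.971 = 8933
Band 4: 22400 * 0.967 + 17700 * 0.499 = 21661 + 8832 = 30493
Giving 8221 / 20203 / 8933 / 30493.
Period 2.
Births: 8933 * 0.367 = 3278
Band 2: 8221 * 0.976 = 8024
Band 3: 20203 * 0.971 = 19617
Band 4: 8933 * 0.967 + 30493 * 0.499 = 8638 + 15216 = 23854
Giving 3278 / 8024 / 19617 / 23854.
Period 3.
Births: 19617 * 0.367 = 7199
Band 2: 3278 * 0.976 = 3199
Band 3: 8024 * 0.971 = 7791
Band 4: 19617 * 0.967 + 23854 * 0.499 = 18970 + 11903 = 30873
Giving 7199 / 3199 / 7791 / 30873.
Period 4.
Births: 7791 * 0.367 = 2859
Band 2: 7199 * 0.976 = 7026
Band 3: 3199 * 0.971 = 3106
Band 4: 7791 * 0.967 + 30873 * 0.499 = 7534 + 15406 = 22940
Giving 2859 / 7026 / 3106 / 22940.
Dependents (band 0–14 + band 45+) = 2859 + 22940 = 25799; working-age = 10132; ratio = 25799/10132 × 100 = 254.6

254.6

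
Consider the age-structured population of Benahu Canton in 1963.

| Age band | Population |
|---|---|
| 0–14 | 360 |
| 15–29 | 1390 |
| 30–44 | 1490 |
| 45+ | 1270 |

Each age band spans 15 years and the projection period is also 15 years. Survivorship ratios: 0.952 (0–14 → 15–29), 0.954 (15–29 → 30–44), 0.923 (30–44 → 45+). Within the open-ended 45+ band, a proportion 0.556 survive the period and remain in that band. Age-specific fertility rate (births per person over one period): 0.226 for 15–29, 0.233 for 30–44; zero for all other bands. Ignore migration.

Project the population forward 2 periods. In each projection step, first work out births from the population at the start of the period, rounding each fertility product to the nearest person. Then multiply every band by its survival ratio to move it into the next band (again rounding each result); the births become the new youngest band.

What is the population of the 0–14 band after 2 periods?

387

Numbering the groups 1..4 from youngest to oldest:
Period 1:
Births: 1390 × 0.226 = 314  |  1490 × 0.233 = 347 — total 661
Group 2: 360 × 0.952 = 343
Group 3: 1390 × 0.954 = 1326
Group 4: 1490 × 0.923 + 1270 × 0.556 = 1375 + 706 = 2081
End of period: [661, 343, 1326, 2081]
Period 2:
Births: 343 × 0.226 = 78  |  1326 × 0.233 = 309 — total 387
Group 2: 661 × 0.952 = 629
Group 3: 343 × 0.954 = 327
Group 4: 1326 × 0.923 + 2081 × 0.556 = 1224 + 1157 = 2381
End of period: [387, 629, 327, 2381]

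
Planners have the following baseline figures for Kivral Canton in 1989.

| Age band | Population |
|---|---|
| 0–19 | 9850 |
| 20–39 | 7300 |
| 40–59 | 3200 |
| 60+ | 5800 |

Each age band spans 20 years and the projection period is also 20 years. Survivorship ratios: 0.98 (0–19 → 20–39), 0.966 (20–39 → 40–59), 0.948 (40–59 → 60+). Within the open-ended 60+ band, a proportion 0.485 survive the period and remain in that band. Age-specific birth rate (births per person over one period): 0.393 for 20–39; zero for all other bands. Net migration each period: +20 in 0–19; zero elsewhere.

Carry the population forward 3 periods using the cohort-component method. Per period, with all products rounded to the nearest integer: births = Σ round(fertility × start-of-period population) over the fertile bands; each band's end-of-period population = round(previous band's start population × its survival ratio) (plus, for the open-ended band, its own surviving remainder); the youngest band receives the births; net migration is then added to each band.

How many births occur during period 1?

2869

Period 1:
Births: 7300 × 0.393 = 2869
20–39: 9850 × 0.98 = 9653
40–59: 7300 × 0.966 = 7052
60+: 3200 × 0.948 + 5800 × 0.485 = 3034 + 2813 = 5847
Net migration: 0–19 + 20 → 2889
→ [2889, 9653, 7052, 5847]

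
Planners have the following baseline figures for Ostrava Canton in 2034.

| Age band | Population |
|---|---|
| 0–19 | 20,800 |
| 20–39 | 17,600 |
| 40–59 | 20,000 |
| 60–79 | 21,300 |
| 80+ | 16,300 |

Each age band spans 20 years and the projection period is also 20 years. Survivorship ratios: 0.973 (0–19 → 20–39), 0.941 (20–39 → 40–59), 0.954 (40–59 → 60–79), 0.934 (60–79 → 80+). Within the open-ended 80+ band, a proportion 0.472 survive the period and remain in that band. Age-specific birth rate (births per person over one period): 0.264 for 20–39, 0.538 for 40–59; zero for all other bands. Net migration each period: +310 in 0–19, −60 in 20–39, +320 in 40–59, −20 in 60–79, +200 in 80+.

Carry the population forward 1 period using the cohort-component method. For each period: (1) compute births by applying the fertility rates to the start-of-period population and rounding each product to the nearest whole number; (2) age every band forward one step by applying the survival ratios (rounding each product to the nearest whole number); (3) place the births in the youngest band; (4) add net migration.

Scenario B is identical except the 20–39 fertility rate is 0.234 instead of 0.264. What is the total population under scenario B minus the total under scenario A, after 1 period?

-528

Period 1.
Births: 17600 * 0.264 = 4646 ; 20000 * 0.538 = 10760 ⇒ total 15406
20–39: 20800 * 0.973 = 20238
40–59: 17600 * 0.941 = 16562
60–79: 20000 * 0.954 = 19080
80+: 21300 * 0.934 + 16300 * 0.472 = 19894 + 7694 = 27588
Net migration: 0–19 + 310 → 15716; 20–39 − 60 → 20178; 40–59 + 320 → 16882; 60–79 − 20 → 19060; 80+ + 200 → 27788
End of period: [15716, 20178, 16882, 19060, 27788]
Scenario A total after 1 period: 99624
Scenario B projection —
Period 1.
Births: 17600 * 0.234 = 4118 ; 20000 * 0.538 = 10760 ⇒ total 14878
20–39: 20800 * 0.973 = 20238
40–59: 17600 * 0.941 = 16562
60–79: 20000 * 0.954 = 19080
80+: 21300 * 0.934 + 16300 * 0.472 = 19894 + 7694 = 27588
Net migration: 0–19 + 310 → 15188; 20–39 − 60 → 20178; 40–59 + 320 → 16882; 60–79 − 20 → 19060; 80+ + 200 → 27788
End of period: [15188, 20178, 16882, 19060, 27788]
Scenario B total after 1 period: 99096
Difference B − A = 99096 − 99624 = -528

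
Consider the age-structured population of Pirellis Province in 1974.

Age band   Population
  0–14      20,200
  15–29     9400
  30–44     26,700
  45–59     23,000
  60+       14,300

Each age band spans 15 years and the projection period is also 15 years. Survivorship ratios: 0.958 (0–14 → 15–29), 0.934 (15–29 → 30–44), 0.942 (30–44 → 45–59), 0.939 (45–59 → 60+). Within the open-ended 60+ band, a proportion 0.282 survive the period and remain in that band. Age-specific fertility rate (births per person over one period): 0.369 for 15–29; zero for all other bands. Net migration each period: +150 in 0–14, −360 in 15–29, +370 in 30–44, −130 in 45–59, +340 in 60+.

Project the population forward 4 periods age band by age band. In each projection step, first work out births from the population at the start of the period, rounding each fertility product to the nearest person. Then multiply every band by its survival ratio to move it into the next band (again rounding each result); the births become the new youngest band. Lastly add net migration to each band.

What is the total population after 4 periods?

[period 1]
Births: 9400 * 0.369 = 3469
15–29: 20200 * 0.958 = 19352
30–44: 9400 * 0.934 = 8780
45–59: 26700 * 0.942 = 25151
60+: 23000 * 0.939 + 14300 * 0.282 = 21597 + 4033 = 25630
Net migration: 0–14 + 150 → 3619; 15–29 − 360 → 18992; 30–44 + 370 → 9150; 45–59 − 130 → 25021; 60+ + 340 → 25970
Population now: 0–14=3619, 15–29=18992, 30–44=9150, 45–59=25021, 60+=25970
[period 2]
Births: 18992 * 0.369 = 7008
15–29: 3619 * 0.958 = 3467
30–44: 18992 * 0.934 = 17739
45–59: 9150 * 0.942 = 8619
60+: 25021 * 0.939 + 25970 * 0.282 = 23495 + 7324 = 30819
Net migration: 0–14 + 150 → 7158; 15–29 − 360 → 3107; 30–44 + 370 → 18109; 45–59 − 130 → 8489; 60+ + 340 → 31159
Population now: 0–14=7158, 15–29=3107, 30–44=18109, 45–59=8489, 60+=31159
[period 3]
Births: 3107 * 0.369 = 1146
15–29: 7158 * 0.958 = 6857
30–44: 3107 * 0.934 = 2902
45–59: 18109 * 0.942 = 17059
60+: 8489 * 0.939 + 31159 * 0.282 = 7971 + 8787 = 16758
Net migration: 0–14 + 150 → 1296; 15–29 − 360 → 6497; 30–44 + 370 → 3272; 45–59 − 130 → 16929; 60+ + 340 → 17098
Population now: 0–14=1296, 15–29=6497, 30–44=3272, 45–59=16929, 60+=17098
[period 4]
Births: 6497 * 0.369 = 2397
15–29: 1296 * 0.958 = 1242
30–44: 6497 * 0.934 = 6068
45–59: 3272 * 0.942 = 3082
60+: 16929 * 0.939 + 17098 * 0.282 = 15896 + 4822 = 20718
Net migration: 0–14 + 150 → 2547; 15–29 − 360 → 882; 30–44 + 370 → 6438; 45–59 − 130 → 2952; 60+ + 340 → 21058
Population now: 0–14=2547, 15–29=882, 30–44=6438, 45–59=2952, 60+=21058
Total after period 4: 2547 + 882 + 6438 + 2952 + 21058 = 33877

33877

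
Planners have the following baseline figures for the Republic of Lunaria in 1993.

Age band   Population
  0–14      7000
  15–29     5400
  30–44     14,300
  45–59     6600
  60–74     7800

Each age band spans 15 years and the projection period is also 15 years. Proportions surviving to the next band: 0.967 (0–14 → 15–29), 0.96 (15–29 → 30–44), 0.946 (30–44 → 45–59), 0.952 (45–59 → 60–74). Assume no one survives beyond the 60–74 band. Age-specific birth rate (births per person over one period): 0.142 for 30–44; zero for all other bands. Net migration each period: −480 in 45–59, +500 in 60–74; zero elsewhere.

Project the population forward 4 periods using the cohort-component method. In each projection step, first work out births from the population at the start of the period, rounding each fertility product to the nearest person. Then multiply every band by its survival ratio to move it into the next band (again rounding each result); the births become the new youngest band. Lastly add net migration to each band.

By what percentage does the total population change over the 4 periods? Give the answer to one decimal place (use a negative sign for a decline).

Call the groups 1 to 5, youngest first.
— Period 1 —
Births: 14300 × 0.142 = 2031
Group 2: 7000 × 0.967 = 6769
Group 3: 5400 × 0.96 = 5184
Group 4: 14300 × 0.946 = 13528
Group 5: 6600 × 0.952 = 6283
Net migration: Group 4 − 480 → 13048; Group 5 + 500 → 6783
Giving 2031 / 6769 / 5184 / 13048 / 6783.
— Period 2 —
Births: 5184 × 0.142 = 736
Group 2: 2031 × 0.967 = 1964
Group 3: 6769 × 0.96 = 6498
Group 4: 5184 × 0.946 = 4904
Group 5: 13048 × 0.952 = 12422
Net migration: Group 4 − 480 → 4424; Group 5 + 500 → 12922
Giving 736 / 1964 / 6498 / 4424 / 12922.
— Period 3 —
Births: 6498 × 0.142 = 923
Group 2: 736 × 0.967 = 712
Group 3: 1964 × 0.96 = 1885
Group 4: 6498 × 0.946 = 6147
Group 5: 4424 × 0.952 = 4212
Net migration: Group 4 − 480 → 5667; Group 5 + 500 → 4712
Giving 923 / 712 / 1885 / 5667 / 4712.
— Period 4 —
Births: 1885 × 0.142 = 268
Group 2: 923 × 0.967 = 893
Group 3: 712 × 0.96 = 684
Group 4: 1885 × 0.946 = 1783
Group 5: 5667 × 0.952 = 5395
Net migration: Group 4 − 480 → 1303; Group 5 + 500 → 5895
Giving 268 / 893 / 684 / 1303 / 5895.
Total: 41100 → 9043; change = -32057; percentage change = -78.0%

-78.0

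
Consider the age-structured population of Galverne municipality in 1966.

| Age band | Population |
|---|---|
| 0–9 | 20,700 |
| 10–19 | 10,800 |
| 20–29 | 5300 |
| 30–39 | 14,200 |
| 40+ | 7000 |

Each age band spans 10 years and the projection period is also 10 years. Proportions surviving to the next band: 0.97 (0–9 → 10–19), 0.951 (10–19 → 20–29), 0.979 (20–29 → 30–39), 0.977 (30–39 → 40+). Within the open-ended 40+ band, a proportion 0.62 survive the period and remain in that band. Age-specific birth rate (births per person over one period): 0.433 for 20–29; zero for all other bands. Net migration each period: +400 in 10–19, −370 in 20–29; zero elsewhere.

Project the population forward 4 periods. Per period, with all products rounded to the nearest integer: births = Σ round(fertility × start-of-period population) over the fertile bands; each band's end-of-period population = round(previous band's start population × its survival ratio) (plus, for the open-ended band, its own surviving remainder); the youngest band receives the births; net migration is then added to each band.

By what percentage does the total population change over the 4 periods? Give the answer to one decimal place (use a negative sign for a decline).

-21.0

(Groups numbered youngest = 1 to oldest = 5.)
[period 1]
Births: 5300 * 0.433 = 2295
Group 2: 20700 * 0.97 = 20079
Group 3: 10800 * 0.951 = 10271
Group 4: 5300 * 0.979 = 5189
Group 5: 14200 * 0.977 + 7000 * 0.62 = 13873 + 4340 = 18213
Net migration: Group 2 + 400 → 20479; Group 3 − 370 → 9901
End of period: [2295, 20479, 9901, 5189, 18213]
[period 2]
Births: 9901 * 0.433 = 4287
Group 2: 2295 * 0.97 = 2226
Group 3: 20479 * 0.951 = 19476
Group 4: 9901 * 0.979 = 9693
Group 5: 5189 * 0.977 + 18213 * 0.62 = 5070 + 11292 = 16362
Net migration: Group 2 + 400 → 2626; Group 3 − 370 → 19106
End of period: [4287, 2626, 19106, 9693, 16362]
[period 3]
Births: 19106 * 0.433 = 8273
Group 2: 4287 * 0.97 = 4158
Group 3: 2626 * 0.951 = 2497
Group 4: 19106 * 0.979 = 18705
Group 5: 9693 * 0.977 + 16362 * 0.62 = 9470 + 10144 = 19614
Net migration: Group 2 + 400 → 4558; Group 3 − 370 → 2127
End of period: [8273, 4558, 2127, 18705, 19614]
[period 4]
Births: 2127 * 0.433 = 921
Group 2: 8273 * 0.97 = 8025
Group 3: 4558 * 0.951 = 4335
Group 4: 2127 * 0.979 = 2082
Group 5: 18705 * 0.977 + 19614 * 0.62 = 18275 + 12161 = 30436
Net migration: Group 2 + 400 → 8425; Group 3 − 370 → 3965
End of period: [921, 8425, 3965, 2082, 30436]
Total: 58000 → 45829; change = -12171; percentage change = -21.0%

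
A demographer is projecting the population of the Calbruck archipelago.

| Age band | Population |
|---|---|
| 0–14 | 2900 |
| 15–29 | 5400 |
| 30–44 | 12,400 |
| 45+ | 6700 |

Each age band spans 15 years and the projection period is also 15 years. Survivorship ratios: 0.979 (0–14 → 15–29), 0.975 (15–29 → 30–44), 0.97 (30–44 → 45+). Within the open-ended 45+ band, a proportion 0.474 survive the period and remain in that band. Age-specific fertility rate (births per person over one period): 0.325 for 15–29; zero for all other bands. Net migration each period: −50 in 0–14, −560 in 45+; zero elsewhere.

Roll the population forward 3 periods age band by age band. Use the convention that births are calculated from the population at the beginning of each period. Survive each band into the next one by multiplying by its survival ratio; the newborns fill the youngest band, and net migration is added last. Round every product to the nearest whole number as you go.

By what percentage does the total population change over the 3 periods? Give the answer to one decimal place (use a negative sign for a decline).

-61.5

(Groups numbered youngest = 1 to oldest = 4.)
Period 1:
Births: 5400 × 0.325 = 1755
Group 2: 2900 × 0.979 = 2839
Group 3: 5400 × 0.975 = 5265
Group 4: 12400 × 0.97 + 6700 × 0.474 = 12028 + 3176 = 15204
Net migration: Group 1 − 50 → 1705; Group 4 − 560 → 14644
Giving 1705 / 2839 / 5265 / 14644.
Period 2:
Births: 2839 × 0.325 = 923
Group 2: 1705 × 0.979 = 1669
Group 3: 2839 × 0.975 = 2768
Group 4: 5265 × 0.97 + 14644 × 0.474 = 5107 + 6941 = 12048
Net migration: Group 1 − 50 → 873; Group 4 − 560 → 11488
Giving 873 / 1669 / 2768 / 11488.
Period 3:
Births: 1669 × 0.325 = 542
Group 2: 873 × 0.979 = 855
Group 3: 1669 × 0.975 = 1627
Group 4: 2768 × 0.97 + 11488 × 0.474 = 2685 + 5445 = 8130
Net migration: Group 1 − 50 → 492; Group 4 − 560 → 7570
Giving 492 / 855 / 1627 / 7570.
Total: 27400 → 10544; change = -16856; percentage change = -61.5%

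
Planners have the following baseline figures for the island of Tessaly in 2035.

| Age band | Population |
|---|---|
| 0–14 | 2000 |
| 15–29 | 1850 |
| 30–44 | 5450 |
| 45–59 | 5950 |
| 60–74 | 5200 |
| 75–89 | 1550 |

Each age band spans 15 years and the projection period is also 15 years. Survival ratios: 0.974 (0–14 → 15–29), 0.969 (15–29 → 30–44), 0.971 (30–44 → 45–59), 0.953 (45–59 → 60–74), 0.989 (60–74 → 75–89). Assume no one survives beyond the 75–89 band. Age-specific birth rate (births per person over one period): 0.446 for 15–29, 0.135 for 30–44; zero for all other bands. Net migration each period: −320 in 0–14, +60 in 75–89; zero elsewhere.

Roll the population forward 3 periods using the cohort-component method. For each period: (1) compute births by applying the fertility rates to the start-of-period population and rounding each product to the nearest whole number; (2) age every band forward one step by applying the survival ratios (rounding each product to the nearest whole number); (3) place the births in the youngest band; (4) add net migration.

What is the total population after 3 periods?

10956

Call the bands 1 to 6, youngest first.
After projecting period 1:
Births: 1850 × 0.446 = 825, 5450 × 0.135 = 736 — total 1561
Band 2: 2000 × 0.974 = 1948
Band 3: 1850 × 0.969 = 1793
Band 4: 5450 × 0.971 = 5292
Band 5: 5950 × 0.953 = 5670
Band 6: 5200 × 0.989 = 5143
Net migration: Band 1 − 320 → 1241; Band 6 + 60 → 5203
Population now: 0–14=1241, 15–29=1948, 30–44=1793, 45–59=5292, 60–74=5670, 75–89=5203
After projecting period 2:
Births: 1948 × 0.446 = 869, 1793 × 0.135 = 242 — total 1111
Band 2: 1241 × 0.974 = 1209
Band 3: 1948 × 0.969 = 1888
Band 4: 1793 × 0.971 = 1741
Band 5: 5292 × 0.953 = 5043
Band 6: 5670 × 0.989 = 5608
Net migration: Band 1 − 320 → 791; Band 6 + 60 → 5668
Population now: 0–14=791, 15–29=1209, 30–44=1888, 45–59=1741, 60–74=5043, 75–89=5668
After projecting period 3:
Births: 1209 × 0.446 = 539, 1888 × 0.135 = 255 — total 794
Band 2: 791 × 0.974 = 770
Band 3: 1209 × 0.969 = 1172
Band 4: 1888 × 0.971 = 1833
Band 5: 1741 × 0.953 = 1659
Band 6: 5043 × 0.989 = 4988
Net migration: Band 1 − 320 → 474; Band 6 + 60 → 5048
Population now: 0–14=474, 15–29=770, 30–44=1172, 45–59=1833, 60–74=1659, 75–89=5048
Total after period 3: 474 + 770 + 1172 + 1833 + 1659 + 5048 = 10956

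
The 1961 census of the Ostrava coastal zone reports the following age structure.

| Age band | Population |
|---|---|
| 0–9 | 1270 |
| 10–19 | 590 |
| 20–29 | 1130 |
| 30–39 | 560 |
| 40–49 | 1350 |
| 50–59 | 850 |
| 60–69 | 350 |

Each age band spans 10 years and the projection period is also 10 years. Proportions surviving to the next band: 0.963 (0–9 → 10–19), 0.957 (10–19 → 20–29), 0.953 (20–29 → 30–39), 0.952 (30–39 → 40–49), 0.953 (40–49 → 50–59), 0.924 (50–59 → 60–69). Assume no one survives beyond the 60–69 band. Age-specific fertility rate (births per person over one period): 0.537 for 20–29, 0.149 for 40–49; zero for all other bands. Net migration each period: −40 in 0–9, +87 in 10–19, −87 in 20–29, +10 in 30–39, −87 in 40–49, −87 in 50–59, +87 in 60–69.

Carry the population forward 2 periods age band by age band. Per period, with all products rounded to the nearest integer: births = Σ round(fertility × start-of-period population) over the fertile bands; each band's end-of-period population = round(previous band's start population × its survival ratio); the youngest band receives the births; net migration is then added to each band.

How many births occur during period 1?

— Period 1 —
Births: 1130 × 0.537 = 607, 1350 × 0.149 = 201 → 808
10–19: 1270 × 0.963 = 1223
20–29: 590 × 0.957 = 565
30–39: 1130 × 0.953 = 1077
40–49: 560 × 0.952 = 533
50–59: 1350 × 0.953 = 1287
60–69: 850 × 0.924 = 785
Net migration: 0–9 − 40 → 768; 10–19 + 87 → 1310; 20–29 − 87 → 478; 30–39 + 10 → 1087; 40–49 − 87 → 446; 50–59 − 87 → 1200; 60–69 + 87 → 872
End of period: [768, 1310, 478, 1087, 446, 1200, 872]

808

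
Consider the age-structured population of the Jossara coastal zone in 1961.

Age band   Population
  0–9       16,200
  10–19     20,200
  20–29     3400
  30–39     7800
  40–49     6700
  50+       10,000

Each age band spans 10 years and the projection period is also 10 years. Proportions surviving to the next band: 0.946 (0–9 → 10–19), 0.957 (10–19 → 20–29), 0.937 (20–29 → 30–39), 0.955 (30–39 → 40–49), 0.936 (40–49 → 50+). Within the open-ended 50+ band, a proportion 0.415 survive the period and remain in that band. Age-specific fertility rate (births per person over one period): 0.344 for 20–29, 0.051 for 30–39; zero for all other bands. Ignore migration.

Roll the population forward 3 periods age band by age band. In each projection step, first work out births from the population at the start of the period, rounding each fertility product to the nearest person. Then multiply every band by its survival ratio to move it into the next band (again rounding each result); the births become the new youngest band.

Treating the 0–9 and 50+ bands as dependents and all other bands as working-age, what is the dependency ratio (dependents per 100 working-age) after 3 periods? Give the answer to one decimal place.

Call the groups 1 to 6, youngest first.
[period 1]
Births: 3400 * 0.344 = 1170, 7800 * 0.051 = 398 → 1568
Group 2: 16200 * 0.946 = 15325
Group 3: 20200 * 0.957 = 19331
Group 4: 3400 * 0.937 = 3186
Group 5: 7800 * 0.955 = 7449
Group 6: 6700 * 0.936 + 10000 * 0.415 = 6271 + 4150 = 10421
End of period: [1568, 15325, 19331, 3186, 7449, 10421]
[period 2]
Births: 19331 * 0.344 = 6650, 3186 * 0.051 = 162 → 6812
Group 2: 1568 * 0.946 = 1483
Group 3: 15325 * 0.957 = 14666
Group 4: 19331 * 0.937 = 18113
Group 5: 3186 * 0.955 = 3043
Group 6: 7449 * 0.936 + 10421 * 0.415 = 6972 + 4325 = 11297
End of period: [6812, 1483, 14666, 18113, 3043, 11297]
[period 3]
Births: 14666 * 0.344 = 5045, 18113 * 0.051 = 924 → 5969
Group 2: 6812 * 0.946 = 6444
Group 3: 1483 * 0.957 = 1419
Group 4: 14666 * 0.937 = 13742
Group 5: 18113 * 0.955 = 17298
Group 6: 3043 * 0.936 + 11297 * 0.415 = 2848 + 4688 = 7536
End of period: [5969, 6444, 1419, 13742, 17298, 7536]
Dependents (band 0–9 + band 50+) = 5969 + 7536 = 13505; working-age = 38903; ratio = 13505/38903 × 100 = 34.7

34.7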